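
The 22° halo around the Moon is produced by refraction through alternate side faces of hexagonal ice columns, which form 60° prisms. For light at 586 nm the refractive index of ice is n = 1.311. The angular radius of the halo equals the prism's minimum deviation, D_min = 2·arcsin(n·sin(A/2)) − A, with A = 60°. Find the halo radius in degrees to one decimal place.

n·sin(A/2) = 1.311 × sin 30° = 1.311 × 0.5000 = 0.6555.
D_min = 2·arcsin(0.6555) − 60° = 2 × 40.958° − 60° = 21.915°.

21.9°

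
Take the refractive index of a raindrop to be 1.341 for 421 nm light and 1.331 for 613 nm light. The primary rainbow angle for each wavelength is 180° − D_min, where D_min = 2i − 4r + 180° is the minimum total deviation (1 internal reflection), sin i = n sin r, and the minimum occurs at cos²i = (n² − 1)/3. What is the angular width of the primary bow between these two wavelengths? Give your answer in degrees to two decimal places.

1.44°

At 421 nm (n = 1.341): cos²i = 0.26609 → i = 58.946°, r = 39.705°, D_min = 139.071°, rainbow angle = 40.929°.
At 613 nm (n = 1.331): cos²i = 0.25719 → i = 59.527°, r = 40.356°, D_min = 137.630°, rainbow angle = 42.370°.
Angular width = |40.929° − 42.370°| = 1.441°.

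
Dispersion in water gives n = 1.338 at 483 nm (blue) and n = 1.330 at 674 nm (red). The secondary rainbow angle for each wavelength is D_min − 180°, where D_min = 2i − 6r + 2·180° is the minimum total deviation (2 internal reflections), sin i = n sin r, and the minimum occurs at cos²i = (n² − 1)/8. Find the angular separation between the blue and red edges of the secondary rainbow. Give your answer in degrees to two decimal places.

At 483 nm (n = 1.338): cos²i = 0.09878 → i = 71.682°, r = 45.195°, D_min = 232.193°, rainbow angle = 52.193°.
At 674 nm (n = 1.330): cos²i = 0.09611 → i = 71.940°, r = 45.630°, D_min = 230.101°, rainbow angle = 50.101°.
Angular width = |52.193° − 50.101°| = 2.092°.

2.09°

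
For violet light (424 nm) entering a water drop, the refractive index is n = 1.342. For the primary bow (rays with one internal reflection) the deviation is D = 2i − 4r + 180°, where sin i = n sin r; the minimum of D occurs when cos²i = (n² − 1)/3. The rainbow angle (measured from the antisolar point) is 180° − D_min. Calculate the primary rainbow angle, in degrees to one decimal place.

40.8°

cos²i = (1.80096 − 1)/3 = 0.26699; i = arccos(0.51671) = 58.888°.
sin r = sin 58.888°/1.342 = 0.63797; r = 39.641°.
D_min = 2·58.888° − 4·39.641° + 180° = 139.213°.
Rainbow angle = 180° − D_min = 40.787°.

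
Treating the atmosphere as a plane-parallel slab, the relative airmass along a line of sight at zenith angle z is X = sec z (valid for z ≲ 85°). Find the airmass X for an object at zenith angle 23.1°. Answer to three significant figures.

1.09

X = sec z = 1/cos 23.1° = 1/0.9198 = 1.0872.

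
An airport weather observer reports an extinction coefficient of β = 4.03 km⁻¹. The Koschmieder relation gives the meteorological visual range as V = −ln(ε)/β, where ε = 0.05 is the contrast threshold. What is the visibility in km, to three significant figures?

0.743 km

V = −ln(0.05) / 4.03 = 2.996 / 4.03 = 0.7434 km.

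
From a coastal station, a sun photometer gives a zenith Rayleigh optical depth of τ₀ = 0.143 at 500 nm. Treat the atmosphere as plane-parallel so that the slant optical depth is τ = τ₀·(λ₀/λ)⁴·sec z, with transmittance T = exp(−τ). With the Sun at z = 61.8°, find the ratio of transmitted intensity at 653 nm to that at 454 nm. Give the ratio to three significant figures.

Airmass: sec 61.8° = 2.1162.
τ(653 nm) = 0.143 × (500/653)⁴ × 2.1162 = 0.143 × 0.3437 × 2.1162 = 0.1040.
τ(454 nm) = 0.143 × (500/454)⁴ × 2.1162 = 0.143 × 1.4711 × 2.1162 = 0.4452.
T(653)/T(454) = exp(τ_B − τ_A) = exp(0.3412) = 1.4066.

1.41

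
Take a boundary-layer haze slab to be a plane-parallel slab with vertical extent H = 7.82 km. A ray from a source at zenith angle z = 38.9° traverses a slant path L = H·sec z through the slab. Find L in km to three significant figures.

10.0 km

sec z = 1/cos 38.9° = 1.2849.
L = 7.82 × 1.2849 = 10.048 km.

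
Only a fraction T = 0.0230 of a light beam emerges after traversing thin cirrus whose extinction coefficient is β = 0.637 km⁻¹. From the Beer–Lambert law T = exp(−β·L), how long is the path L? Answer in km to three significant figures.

5.92 km

Beer–Lambert: T = exp(−βL) ⇒ L = −ln(T)/β = −ln(0.0230)/0.637 = 3.7723/0.637 = 5.922 km.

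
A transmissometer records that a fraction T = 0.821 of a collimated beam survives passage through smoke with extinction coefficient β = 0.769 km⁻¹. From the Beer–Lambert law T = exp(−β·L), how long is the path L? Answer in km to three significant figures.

Beer–Lambert: T = exp(−βL) ⇒ L = −ln(T)/β = −ln(0.821)/0.769 = 0.1972/0.769 = 0.2565 km.

0.256 km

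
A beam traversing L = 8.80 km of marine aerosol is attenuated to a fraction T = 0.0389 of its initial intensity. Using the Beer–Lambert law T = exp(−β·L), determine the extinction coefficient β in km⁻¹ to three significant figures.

Beer–Lambert: T = exp(−βL) ⇒ β = −ln(T)/L = −ln(0.0389)/8.80 = 3.2468/8.80 = 0.369 km⁻¹.

0.369 km⁻¹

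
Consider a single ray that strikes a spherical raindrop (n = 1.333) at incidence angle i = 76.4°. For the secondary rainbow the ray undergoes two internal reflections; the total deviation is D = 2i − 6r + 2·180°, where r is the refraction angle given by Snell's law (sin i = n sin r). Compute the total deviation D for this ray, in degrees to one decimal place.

231.9°

sin r = sin 76.4° / 1.333 = 0.9720/1.333 = 0.7292; r = 46.82°.
D = 2·76.4° − 6·46.82° + 2·180° = 152.80° − 280.89° + 360° = 231.91°.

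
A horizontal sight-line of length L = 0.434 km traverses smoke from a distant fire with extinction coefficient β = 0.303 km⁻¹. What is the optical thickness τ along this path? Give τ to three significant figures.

τ = β·L = 0.303 × 0.434 = 0.1315.

0.132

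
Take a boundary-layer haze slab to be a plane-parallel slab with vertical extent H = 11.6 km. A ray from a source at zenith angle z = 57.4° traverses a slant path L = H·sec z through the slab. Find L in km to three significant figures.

sec z = 1/cos 57.4° = 1.8561.
L = 11.6 × 1.8561 = 21.530 km.

21.5 km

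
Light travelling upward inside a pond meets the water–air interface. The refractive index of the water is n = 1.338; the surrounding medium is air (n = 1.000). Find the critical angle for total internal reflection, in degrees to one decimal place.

sin θ_c = n_air / n = 1.000 / 1.338 = 0.7474.
θ_c = arcsin(0.7474) = 48.36°.

48.4°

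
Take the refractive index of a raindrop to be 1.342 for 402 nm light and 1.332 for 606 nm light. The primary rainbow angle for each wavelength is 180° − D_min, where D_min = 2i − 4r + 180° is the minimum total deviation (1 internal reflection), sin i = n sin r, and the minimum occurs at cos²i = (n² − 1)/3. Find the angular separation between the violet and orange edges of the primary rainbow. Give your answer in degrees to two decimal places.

1.44°

At 402 nm (n = 1.342): cos²i = 0.26699 → i = 58.888°, r = 39.641°, D_min = 139.213°, rainbow angle = 40.787°.
At 606 nm (n = 1.332): cos²i = 0.25807 → i = 59.469°, r = 40.290°, D_min = 137.776°, rainbow angle = 42.224°.
Angular width = |40.787° − 42.224°| = 1.437°.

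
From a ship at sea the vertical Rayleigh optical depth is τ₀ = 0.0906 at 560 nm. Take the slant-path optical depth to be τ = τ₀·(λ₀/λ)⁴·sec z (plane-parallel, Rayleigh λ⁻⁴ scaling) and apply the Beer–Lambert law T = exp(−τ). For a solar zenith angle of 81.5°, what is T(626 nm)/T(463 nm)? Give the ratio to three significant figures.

2.51

Airmass: sec 81.5° = 6.7655.
τ(626 nm) = 0.0906 × (560/626)⁴ × 6.7655 = 0.0906 × 0.6404 × 6.7655 = 0.3925.
τ(463 nm) = 0.0906 × (560/463)⁴ × 6.7655 = 0.0906 × 2.1401 × 6.7655 = 1.3118.
T(626)/T(463) = exp(τ_B − τ_A) = exp(0.9192) = 2.5073.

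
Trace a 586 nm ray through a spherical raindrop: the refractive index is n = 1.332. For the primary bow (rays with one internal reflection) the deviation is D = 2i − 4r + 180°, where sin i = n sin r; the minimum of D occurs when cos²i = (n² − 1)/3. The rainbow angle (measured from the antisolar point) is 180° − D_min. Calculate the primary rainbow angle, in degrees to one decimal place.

cos²i = (1.77422 − 1)/3 = 0.25807; i = arccos(0.50801) = 59.469°.
sin r = sin 59.469°/1.332 = 0.64666; r = 40.290°.
D_min = 2·59.469° − 4·40.290° + 180° = 137.776°.
Rainbow angle = 180° − D_min = 42.224°.

42.2°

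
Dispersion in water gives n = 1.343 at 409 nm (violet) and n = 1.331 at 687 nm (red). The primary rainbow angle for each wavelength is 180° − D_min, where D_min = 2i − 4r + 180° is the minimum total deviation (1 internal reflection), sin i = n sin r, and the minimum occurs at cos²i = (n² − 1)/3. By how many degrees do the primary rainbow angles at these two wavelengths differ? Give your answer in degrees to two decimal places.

At 409 nm (n = 1.343): cos²i = 0.26788 → i = 58.830°, r = 39.577°, D_min = 139.354°, rainbow angle = 40.646°.
At 687 nm (n = 1.331): cos²i = 0.25719 → i = 59.527°, r = 40.356°, D_min = 137.630°, rainbow angle = 42.370°.
Angular width = |40.646° − 42.370°| = 1.724°.

1.72°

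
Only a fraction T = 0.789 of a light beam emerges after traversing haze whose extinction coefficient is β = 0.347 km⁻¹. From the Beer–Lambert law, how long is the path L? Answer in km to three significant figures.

Beer–Lambert: T = exp(−βL) ⇒ L = −ln(T)/β = −ln(0.789)/0.347 = 0.2370/0.347 = 0.683 km.

0.683 km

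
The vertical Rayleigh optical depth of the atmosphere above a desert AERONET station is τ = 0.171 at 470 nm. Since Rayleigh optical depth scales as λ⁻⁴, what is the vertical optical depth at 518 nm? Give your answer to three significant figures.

0.116

τ(518 nm) = τ(470 nm) × (470/518)⁴ = 0.171 × (0.9073)⁴ = 0.171 × 0.6778 = 0.1159.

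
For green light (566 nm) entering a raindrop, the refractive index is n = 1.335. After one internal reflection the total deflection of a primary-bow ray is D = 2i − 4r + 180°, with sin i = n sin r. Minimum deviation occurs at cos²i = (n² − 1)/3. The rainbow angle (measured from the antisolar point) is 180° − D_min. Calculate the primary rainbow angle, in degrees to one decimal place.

cos²i = (1.78222 − 1)/3 = 0.26074; i = arccos(0.51063) = 59.294°.
sin r = sin 59.294°/1.335 = 0.64405; r = 40.094°.
D_min = 2·59.294° − 4·40.094° + 180° = 138.212°.
Rainbow angle = 180° − D_min = 41.788°.

41.8°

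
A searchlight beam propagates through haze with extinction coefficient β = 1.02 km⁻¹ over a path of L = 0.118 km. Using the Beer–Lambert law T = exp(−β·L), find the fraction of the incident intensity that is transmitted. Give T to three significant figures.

τ = β·L = 1.02 × 0.118 = 0.1204.
T = exp(−0.1204) = 0.8866.

0.887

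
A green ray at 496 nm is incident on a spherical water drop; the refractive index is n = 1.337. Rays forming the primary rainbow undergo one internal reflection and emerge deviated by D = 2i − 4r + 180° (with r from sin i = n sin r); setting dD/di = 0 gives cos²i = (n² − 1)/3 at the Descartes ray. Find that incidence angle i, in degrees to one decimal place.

59.2°

cos²i = (1.337² − 1)/3 = (1.78757 − 1)/3 = 0.26252.
cos i = 0.51237, so i = 59.178°.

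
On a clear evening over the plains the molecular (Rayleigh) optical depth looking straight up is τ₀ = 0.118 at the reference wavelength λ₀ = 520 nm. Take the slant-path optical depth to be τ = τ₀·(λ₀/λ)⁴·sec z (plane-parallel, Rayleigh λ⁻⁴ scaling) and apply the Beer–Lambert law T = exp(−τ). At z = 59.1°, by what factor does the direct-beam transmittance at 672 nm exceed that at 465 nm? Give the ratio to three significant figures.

Airmass: sec 59.1° = 1.9473.
τ(672 nm) = 0.118 × (520/672)⁴ × 1.9473 = 0.118 × 0.3585 × 1.9473 = 0.0824.
τ(465 nm) = 0.118 × (520/465)⁴ × 1.9473 = 0.118 × 1.5639 × 1.9473 = 0.3593.
T(672)/T(465) = exp(τ_B − τ_A) = exp(0.2770) = 1.3191.

1.32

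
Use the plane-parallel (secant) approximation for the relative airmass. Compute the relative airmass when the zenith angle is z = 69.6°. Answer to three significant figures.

X = sec z = 1/cos 69.6° = 1/0.3486 = 2.8688.

2.87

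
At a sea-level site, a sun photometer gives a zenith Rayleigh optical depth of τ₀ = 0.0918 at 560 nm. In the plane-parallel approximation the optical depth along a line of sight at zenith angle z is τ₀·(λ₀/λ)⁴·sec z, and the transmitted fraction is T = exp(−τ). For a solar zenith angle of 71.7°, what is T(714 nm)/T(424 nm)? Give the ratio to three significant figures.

Airmass: sec 71.7° = 3.1848.
τ(714 nm) = 0.0918 × (560/714)⁴ × 3.1848 = 0.0918 × 0.3784 × 3.1848 = 0.1106.
τ(424 nm) = 0.0918 × (560/424)⁴ × 3.1848 = 0.0918 × 3.0429 × 3.1848 = 0.8896.
T(714)/T(424) = exp(τ_B − τ_A) = exp(0.7790) = 2.1793.

2.18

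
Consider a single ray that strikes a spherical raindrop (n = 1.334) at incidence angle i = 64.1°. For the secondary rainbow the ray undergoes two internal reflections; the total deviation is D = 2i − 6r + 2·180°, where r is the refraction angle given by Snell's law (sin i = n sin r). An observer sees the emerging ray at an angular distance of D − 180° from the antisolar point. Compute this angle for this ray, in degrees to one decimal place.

53.8°

sin r = sin 64.1° / 1.334 = 0.8996/1.334 = 0.6743; r = 42.40°.
D = 2·64.1° − 6·42.40° + 2·180° = 128.20° − 254.41° + 360° = 233.79°.
Angle from antisolar point = D − 180° = 53.79°.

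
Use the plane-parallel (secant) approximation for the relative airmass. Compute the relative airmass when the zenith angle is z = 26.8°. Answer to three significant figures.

X = sec z = 1/cos 26.8° = 1/0.8926 = 1.1203.

1.12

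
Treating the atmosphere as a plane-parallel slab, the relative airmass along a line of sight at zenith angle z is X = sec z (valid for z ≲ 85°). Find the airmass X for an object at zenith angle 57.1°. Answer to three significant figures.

1.84

X = sec z = 1/cos 57.1° = 1/0.5432 = 1.8410.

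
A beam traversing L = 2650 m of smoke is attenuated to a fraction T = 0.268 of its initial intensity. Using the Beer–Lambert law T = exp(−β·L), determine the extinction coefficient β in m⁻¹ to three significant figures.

0.000497 m⁻¹

Beer–Lambert: T = exp(−βL) ⇒ β = −ln(T)/L = −ln(0.268)/2650 = 1.3168/2650 = 0.0004969 m⁻¹.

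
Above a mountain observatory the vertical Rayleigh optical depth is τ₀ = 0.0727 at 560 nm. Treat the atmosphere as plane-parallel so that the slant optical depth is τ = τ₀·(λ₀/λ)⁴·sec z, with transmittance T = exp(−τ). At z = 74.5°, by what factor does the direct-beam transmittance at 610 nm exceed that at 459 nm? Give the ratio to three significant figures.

Airmass: sec 74.5° = 3.7420.
τ(610 nm) = 0.0727 × (560/610)⁴ × 3.7420 = 0.0727 × 0.7103 × 3.7420 = 0.1932.
τ(459 nm) = 0.0727 × (560/459)⁴ × 3.7420 = 0.0727 × 2.2157 × 3.7420 = 0.6027.
T(610)/T(459) = exp(τ_B − τ_A) = exp(0.4095) = 1.5061.

1.51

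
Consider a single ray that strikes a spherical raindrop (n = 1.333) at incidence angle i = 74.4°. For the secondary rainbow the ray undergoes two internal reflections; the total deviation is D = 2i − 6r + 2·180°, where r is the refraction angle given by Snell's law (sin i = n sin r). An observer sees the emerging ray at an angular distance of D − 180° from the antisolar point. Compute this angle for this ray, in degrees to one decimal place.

51.2°

sin r = sin 74.4° / 1.333 = 0.9632/1.333 = 0.7226; r = 46.27°.
D = 2·74.4° − 6·46.27° + 2·180° = 148.80° − 277.59° + 360° = 231.21°.
Angle from antisolar point = D − 180° = 51.21°.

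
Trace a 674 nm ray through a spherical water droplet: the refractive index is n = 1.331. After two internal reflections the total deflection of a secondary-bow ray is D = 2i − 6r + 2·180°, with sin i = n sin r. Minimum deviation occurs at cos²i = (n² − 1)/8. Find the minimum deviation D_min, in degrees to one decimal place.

230.4°

cos²i = (1.77156 − 1)/8 = 0.09645; i = arccos(0.31056) = 71.907°.
sin r = sin 71.907°/1.331 = 0.71417; r = 45.575°.
D_min = 2·71.907° − 6·45.575° + 360° = 230.365°.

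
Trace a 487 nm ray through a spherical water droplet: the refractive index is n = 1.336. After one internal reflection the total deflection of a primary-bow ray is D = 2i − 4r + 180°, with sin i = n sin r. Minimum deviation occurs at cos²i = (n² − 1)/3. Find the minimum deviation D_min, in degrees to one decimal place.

cos²i = (1.78490 − 1)/3 = 0.26163; i = arccos(0.51150) = 59.236°.
sin r = sin 59.236°/1.336 = 0.64318; r = 40.029°.
D_min = 2·59.236° − 4·40.029° + 180° = 138.356°.

138.4°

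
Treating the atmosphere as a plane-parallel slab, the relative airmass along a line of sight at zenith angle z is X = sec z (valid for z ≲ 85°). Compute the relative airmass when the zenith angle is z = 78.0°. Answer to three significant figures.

X = sec z = 1/cos 78.0° = 1/0.2079 = 4.8097.

4.81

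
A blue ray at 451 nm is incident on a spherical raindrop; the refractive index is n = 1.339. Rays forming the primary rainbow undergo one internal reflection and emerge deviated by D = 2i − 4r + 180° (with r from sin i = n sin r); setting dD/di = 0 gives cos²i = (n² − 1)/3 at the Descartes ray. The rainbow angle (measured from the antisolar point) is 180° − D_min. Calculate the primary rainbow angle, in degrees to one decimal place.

cos²i = (1.79292 − 1)/3 = 0.26431; i = arccos(0.51411) = 59.062°.
sin r = sin 59.062°/1.339 = 0.64057; r = 39.834°.
D_min = 2·59.062° − 4·39.834° + 180° = 138.786°.
Rainbow angle = 180° − D_min = 41.214°.

41.2°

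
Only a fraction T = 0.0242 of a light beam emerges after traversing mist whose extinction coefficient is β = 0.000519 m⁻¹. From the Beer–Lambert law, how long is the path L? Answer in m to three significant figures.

Beer–Lambert: T = exp(−βL) ⇒ L = −ln(T)/β = −ln(0.0242)/0.000519 = 3.7214/0.000519 = 7170 m.

7170 m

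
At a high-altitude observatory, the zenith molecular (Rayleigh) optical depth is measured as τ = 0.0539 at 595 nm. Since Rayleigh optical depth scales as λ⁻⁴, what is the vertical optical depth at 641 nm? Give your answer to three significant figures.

0.0400

τ(641 nm) = τ(595 nm) × (595/641)⁴ = 0.0539 × (0.9282)⁴ = 0.0539 × 0.7424 = 0.0400.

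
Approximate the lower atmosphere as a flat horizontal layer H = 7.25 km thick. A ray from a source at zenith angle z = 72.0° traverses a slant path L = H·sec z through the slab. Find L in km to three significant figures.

sec z = 1/cos 72.0° = 3.2361.
L = 7.25 × 3.2361 = 23.461 km.

23.5 km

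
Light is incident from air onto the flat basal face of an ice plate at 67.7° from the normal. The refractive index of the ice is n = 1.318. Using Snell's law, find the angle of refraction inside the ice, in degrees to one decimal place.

Snell: sin θ_r = sin θ_i / n = sin 67.7° / 1.318 = 0.9252 / 1.318 = 0.7020.
θ_r = arcsin(0.7020) = 44.59°.

44.6°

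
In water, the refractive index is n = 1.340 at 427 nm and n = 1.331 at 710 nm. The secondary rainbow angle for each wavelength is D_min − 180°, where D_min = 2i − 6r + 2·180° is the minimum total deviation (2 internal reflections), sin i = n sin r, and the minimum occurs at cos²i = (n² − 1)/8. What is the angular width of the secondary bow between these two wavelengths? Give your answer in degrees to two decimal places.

2.34°

At 427 nm (n = 1.340): cos²i = 0.09945 → i = 71.618°, r = 45.088°, D_min = 232.709°, rainbow angle = 52.709°.
At 710 nm (n = 1.331): cos²i = 0.09645 → i = 71.907°, r = 45.575°, D_min = 230.365°, rainbow angle = 50.365°.
Angular width = |52.709° − 50.365°| = 2.344°.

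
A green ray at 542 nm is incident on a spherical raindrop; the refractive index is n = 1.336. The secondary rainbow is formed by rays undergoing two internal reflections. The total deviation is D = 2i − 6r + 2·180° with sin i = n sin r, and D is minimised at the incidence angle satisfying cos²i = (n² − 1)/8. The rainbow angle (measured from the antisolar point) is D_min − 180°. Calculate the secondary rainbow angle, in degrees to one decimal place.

cos²i = (1.78490 − 1)/8 = 0.09811; i = arccos(0.31323) = 71.746°.
sin r = sin 71.746°/1.336 = 0.71084; r = 45.303°.
D_min = 2·71.746° − 6·45.303° + 360° = 231.674°.
Rainbow angle = D_min − 180° = 51.674°.

51.7°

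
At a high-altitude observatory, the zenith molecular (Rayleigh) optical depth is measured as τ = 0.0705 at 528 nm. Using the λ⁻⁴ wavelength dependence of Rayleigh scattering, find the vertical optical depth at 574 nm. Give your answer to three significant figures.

0.0505

τ(574 nm) = τ(528 nm) × (528/574)⁴ = 0.0705 × (0.9199)⁴ = 0.0705 × 0.7160 = 0.0505.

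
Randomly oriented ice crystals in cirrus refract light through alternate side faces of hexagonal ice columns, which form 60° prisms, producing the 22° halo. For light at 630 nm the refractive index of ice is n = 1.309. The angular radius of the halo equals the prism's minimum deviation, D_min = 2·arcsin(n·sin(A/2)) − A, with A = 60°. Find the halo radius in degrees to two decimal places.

n·sin(A/2) = 1.309 × sin 30° = 1.309 × 0.5000 = 0.6545.
D_min = 2·arcsin(0.6545) − 60° = 2 × 40.882° − 60° = 21.763°.

21.76°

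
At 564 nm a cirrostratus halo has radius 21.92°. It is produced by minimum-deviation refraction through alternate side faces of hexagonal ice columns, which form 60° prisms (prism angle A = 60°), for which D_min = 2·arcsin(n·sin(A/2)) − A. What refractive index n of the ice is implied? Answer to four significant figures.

Rearranging: n = sin((D_min + A)/2) / sin(A/2).
(D_min + A)/2 = (21.92° + 60°)/2 = 40.960°.
n = sin 40.960° / sin 30° = 0.6555 / 0.5000 = 1.3111.

1.311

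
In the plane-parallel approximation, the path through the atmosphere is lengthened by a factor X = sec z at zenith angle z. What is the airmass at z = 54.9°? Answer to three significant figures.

1.74

X = sec z = 1/cos 54.9° = 1/0.5750 = 1.7391.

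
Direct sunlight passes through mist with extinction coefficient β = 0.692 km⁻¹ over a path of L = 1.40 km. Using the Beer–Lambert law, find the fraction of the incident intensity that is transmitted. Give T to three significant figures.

0.380

τ = β·L = 0.692 × 1.40 = 0.9688.
T = exp(−0.9688) = 0.3795.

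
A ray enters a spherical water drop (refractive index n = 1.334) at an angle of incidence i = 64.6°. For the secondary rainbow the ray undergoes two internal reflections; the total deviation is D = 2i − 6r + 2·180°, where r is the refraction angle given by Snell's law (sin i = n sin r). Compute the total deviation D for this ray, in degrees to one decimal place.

sin r = sin 64.6° / 1.334 = 0.9033/1.334 = 0.6772; r = 42.62°.
D = 2·64.6° − 6·42.62° + 2·180° = 129.20° − 255.73° + 360° = 233.47°.

233.5°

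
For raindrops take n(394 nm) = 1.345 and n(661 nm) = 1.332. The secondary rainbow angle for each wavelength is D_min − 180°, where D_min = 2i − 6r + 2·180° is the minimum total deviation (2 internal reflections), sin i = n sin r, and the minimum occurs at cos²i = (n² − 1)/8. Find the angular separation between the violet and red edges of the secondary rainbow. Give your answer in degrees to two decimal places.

At 394 nm (n = 1.345): cos²i = 0.10113 → i = 71.458°, r = 44.821°, D_min = 233.987°, rainbow angle = 53.987°.
At 661 nm (n = 1.332): cos²i = 0.09678 → i = 71.875°, r = 45.520°, D_min = 230.628°, rainbow angle = 50.628°.
Angular width = |53.987° − 50.628°| = 3.359°.

3.36°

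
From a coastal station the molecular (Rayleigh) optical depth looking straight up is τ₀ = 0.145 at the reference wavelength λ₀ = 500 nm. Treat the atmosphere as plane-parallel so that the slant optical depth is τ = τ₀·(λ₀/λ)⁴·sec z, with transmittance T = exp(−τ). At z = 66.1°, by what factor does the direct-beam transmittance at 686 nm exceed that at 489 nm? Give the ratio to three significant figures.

Airmass: sec 66.1° = 2.4683.
τ(686 nm) = 0.145 × (500/686)⁴ × 2.4683 = 0.145 × 0.2822 × 2.4683 = 0.1010.
τ(489 nm) = 0.145 × (500/489)⁴ × 2.4683 = 0.145 × 1.0931 × 2.4683 = 0.3912.
T(686)/T(489) = exp(τ_B − τ_A) = exp(0.2902) = 1.3367.

1.34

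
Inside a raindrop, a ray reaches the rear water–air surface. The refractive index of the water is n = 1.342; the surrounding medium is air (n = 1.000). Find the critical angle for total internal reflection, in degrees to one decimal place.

sin θ_c = n_air / n = 1.000 / 1.342 = 0.7452.
θ_c = arcsin(0.7452) = 48.17°.

48.2°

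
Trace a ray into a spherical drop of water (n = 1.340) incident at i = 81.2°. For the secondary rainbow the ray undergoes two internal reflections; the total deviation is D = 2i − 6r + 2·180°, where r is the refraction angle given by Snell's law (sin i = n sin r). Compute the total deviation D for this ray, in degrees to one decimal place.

sin r = sin 81.2° / 1.340 = 0.9882/1.340 = 0.7375; r = 47.52°.
D = 2·81.2° − 6·47.52° + 2·180° = 162.40° − 285.11° + 360° = 237.29°.

237.3°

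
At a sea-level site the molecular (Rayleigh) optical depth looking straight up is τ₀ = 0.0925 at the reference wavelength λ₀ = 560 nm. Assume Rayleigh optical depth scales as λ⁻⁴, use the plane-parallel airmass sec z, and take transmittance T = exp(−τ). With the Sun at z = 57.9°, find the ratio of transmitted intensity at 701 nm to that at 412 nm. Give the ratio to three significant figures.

Airmass: sec 57.9° = 1.8818.
τ(701 nm) = 0.0925 × (560/701)⁴ × 1.8818 = 0.0925 × 0.4073 × 1.8818 = 0.0709.
τ(412 nm) = 0.0925 × (560/412)⁴ × 1.8818 = 0.0925 × 3.4132 × 1.8818 = 0.5941.
T(701)/T(412) = exp(τ_B − τ_A) = exp(0.5232) = 1.6875.

1.69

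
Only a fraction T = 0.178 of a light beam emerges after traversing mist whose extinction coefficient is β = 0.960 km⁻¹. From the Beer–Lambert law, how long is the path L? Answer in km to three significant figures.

Beer–Lambert: T = exp(−βL) ⇒ L = −ln(T)/β = −ln(0.178)/0.960 = 1.7260/0.960 = 1.798 km.

1.80 km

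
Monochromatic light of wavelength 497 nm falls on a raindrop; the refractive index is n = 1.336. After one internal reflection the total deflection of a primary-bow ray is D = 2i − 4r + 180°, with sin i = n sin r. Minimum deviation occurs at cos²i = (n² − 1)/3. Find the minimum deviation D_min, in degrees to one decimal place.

138.4°

cos²i = (1.78490 − 1)/3 = 0.26163; i = arccos(0.51150) = 59.236°.
sin r = sin 59.236°/1.336 = 0.64318; r = 40.029°.
D_min = 2·59.236° − 4·40.029° + 180° = 138.356°.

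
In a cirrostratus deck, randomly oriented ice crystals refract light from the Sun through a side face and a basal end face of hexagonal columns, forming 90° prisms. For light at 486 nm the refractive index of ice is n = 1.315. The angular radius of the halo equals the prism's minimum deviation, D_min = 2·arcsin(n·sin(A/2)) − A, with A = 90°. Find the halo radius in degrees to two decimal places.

46.82°

n·sin(A/2) = 1.315 × sin 45° = 1.315 × 0.7071 = 0.9298.
D_min = 2·arcsin(0.9298) − 90° = 2 × 68.411° − 90° = 46.821°.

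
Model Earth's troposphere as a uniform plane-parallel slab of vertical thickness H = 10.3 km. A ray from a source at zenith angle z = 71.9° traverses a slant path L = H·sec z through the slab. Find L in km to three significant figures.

33.2 km

sec z = 1/cos 71.9° = 3.2188.
L = 10.3 × 3.2188 = 33.153 km.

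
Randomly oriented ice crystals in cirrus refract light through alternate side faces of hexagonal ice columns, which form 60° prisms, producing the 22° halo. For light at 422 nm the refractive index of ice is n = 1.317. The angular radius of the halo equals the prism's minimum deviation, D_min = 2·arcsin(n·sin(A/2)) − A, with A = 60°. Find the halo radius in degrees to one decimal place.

22.4°

n·sin(A/2) = 1.317 × sin 30° = 1.317 × 0.5000 = 0.6585.
D_min = 2·arcsin(0.6585) − 60° = 2 × 41.186° − 60° = 22.371°.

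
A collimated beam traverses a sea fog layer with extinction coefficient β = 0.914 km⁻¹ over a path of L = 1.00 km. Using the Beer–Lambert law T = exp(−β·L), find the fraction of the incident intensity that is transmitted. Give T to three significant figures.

0.401

τ = β·L = 0.914 × 1.00 = 0.9140.
T = exp(−0.9140) = 0.4009.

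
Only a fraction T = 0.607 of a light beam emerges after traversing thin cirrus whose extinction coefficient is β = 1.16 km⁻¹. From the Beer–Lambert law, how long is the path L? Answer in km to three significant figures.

0.430 km

Beer–Lambert: T = exp(−βL) ⇒ L = −ln(T)/β = −ln(0.607)/1.16 = 0.4992/1.16 = 0.4304 km.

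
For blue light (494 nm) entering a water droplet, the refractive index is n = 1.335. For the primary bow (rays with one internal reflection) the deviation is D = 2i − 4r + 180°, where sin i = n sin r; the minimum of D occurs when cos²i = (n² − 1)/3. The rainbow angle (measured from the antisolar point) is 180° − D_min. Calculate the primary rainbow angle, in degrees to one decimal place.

cos²i = (1.78222 − 1)/3 = 0.26074; i = arccos(0.51063) = 59.294°.
sin r = sin 59.294°/1.335 = 0.64405; r = 40.094°.
D_min = 2·59.294° − 4·40.094° + 180° = 138.212°.
Rainbow angle = 180° − D_min = 41.788°.

41.8°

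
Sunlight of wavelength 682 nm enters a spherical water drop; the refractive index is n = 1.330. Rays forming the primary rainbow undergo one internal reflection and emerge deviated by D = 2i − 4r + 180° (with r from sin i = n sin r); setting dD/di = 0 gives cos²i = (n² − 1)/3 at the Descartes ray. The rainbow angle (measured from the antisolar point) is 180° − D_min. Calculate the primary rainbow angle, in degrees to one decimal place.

42.5°

cos²i = (1.76890 − 1)/3 = 0.25630; i = arccos(0.50626) = 59.585°.
sin r = sin 59.585°/1.330 = 0.64841; r = 40.422°.
D_min = 2·59.585° − 4·40.422° + 180° = 137.484°.
Rainbow angle = 180° − D_min = 42.516°.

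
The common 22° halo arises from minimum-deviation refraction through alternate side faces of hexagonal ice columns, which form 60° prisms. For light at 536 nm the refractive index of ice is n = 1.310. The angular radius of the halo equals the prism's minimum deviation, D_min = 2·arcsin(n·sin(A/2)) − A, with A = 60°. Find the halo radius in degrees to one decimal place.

21.8°

n·sin(A/2) = 1.310 × sin 30° = 1.310 × 0.5000 = 0.6550.
D_min = 2·arcsin(0.6550) − 60° = 2 × 40.920° − 60° = 21.839°.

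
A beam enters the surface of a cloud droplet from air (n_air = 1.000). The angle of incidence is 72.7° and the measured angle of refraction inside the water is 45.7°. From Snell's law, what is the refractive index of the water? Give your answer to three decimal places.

1.334

n = sin θ_i / sin θ_r = sin 72.7° / sin 45.7° = 0.9548 / 0.7157 = 1.3340.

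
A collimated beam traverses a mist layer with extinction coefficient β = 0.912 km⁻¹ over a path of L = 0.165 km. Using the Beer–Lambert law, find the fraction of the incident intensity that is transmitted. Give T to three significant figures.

τ = β·L = 0.912 × 0.165 = 0.1505.
T = exp(−0.1505) = 0.8603.

0.860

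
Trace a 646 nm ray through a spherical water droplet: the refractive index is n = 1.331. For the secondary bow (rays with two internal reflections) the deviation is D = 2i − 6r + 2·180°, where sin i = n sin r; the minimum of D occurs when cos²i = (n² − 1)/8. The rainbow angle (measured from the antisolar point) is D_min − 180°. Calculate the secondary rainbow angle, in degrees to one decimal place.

cos²i = (1.77156 − 1)/8 = 0.09645; i = arccos(0.31056) = 71.907°.
sin r = sin 71.907°/1.331 = 0.71417; r = 45.575°.
D_min = 2·71.907° − 6·45.575° + 360° = 230.365°.
Rainbow angle = D_min − 180° = 50.365°.

50.4°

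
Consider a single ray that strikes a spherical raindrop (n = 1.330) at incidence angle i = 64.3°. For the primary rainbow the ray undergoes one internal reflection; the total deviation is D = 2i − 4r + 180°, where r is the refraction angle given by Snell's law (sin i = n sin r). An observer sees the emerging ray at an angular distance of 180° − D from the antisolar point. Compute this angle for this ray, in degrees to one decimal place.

sin r = sin 64.3° / 1.330 = 0.9011/1.330 = 0.6775; r = 42.65°.
D = 2·64.3° − 4·42.65° + 180° = 128.60° − 170.59° + 180° = 138.01°.
Angle from antisolar point = 180° − D = 41.99°.

42.0°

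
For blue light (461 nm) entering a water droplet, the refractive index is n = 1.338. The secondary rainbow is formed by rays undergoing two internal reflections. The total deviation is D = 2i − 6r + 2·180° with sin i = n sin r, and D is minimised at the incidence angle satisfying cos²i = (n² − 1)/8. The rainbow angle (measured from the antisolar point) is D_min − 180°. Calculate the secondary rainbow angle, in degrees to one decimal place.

cos²i = (1.79024 − 1)/8 = 0.09878; i = arccos(0.31429) = 71.682°.
sin r = sin 71.682°/1.338 = 0.70951; r = 45.195°.
D_min = 2·71.682° − 6·45.195° + 360° = 232.193°.
Rainbow angle = D_min − 180° = 52.193°.

52.2°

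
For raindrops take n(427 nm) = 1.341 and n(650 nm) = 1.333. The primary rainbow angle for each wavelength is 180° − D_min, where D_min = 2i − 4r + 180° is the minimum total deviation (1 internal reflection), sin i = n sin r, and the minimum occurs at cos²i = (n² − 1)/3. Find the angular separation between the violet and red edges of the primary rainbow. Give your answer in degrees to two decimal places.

At 427 nm (n = 1.341): cos²i = 0.26609 → i = 58.946°, r = 39.705°, D_min = 139.071°, rainbow angle = 40.929°.
At 650 nm (n = 1.333): cos²i = 0.25896 → i = 59.410°, r = 40.225°, D_min = 137.922°, rainbow angle = 42.078°.
Angular width = |40.929° − 42.078°| = 1.149°.

1.15°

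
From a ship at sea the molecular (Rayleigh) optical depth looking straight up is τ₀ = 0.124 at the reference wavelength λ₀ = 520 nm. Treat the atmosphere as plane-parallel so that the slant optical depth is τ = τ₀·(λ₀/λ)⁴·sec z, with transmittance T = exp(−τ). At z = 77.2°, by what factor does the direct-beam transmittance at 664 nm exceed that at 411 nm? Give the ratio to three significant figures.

Airmass: sec 77.2° = 4.5137.
τ(664 nm) = 0.124 × (520/664)⁴ × 4.5137 = 0.124 × 0.3761 × 4.5137 = 0.2105.
τ(411 nm) = 0.124 × (520/411)⁴ × 4.5137 = 0.124 × 2.5624 × 4.5137 = 1.4342.
T(664)/T(411) = exp(τ_B − τ_A) = exp(1.2236) = 3.3996.

3.40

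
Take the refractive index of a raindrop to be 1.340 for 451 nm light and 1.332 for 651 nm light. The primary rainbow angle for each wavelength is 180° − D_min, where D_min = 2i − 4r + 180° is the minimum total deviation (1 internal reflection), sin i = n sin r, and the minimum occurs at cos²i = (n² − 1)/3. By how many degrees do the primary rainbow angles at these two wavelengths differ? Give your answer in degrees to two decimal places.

At 451 nm (n = 1.340): cos²i = 0.26520 → i = 59.004°, r = 39.770°, D_min = 138.929°, rainbow angle = 41.071°.
At 651 nm (n = 1.332): cos²i = 0.25807 → i = 59.469°, r = 40.290°, D_min = 137.776°, rainbow angle = 42.224°.
Angular width = |41.071° − 42.224°| = 1.153°.

1.15°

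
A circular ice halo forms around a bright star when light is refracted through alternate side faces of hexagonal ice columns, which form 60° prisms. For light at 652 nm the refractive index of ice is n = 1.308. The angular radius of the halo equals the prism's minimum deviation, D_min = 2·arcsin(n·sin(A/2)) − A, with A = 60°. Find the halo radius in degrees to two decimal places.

n·sin(A/2) = 1.308 × sin 30° = 1.308 × 0.5000 = 0.6540.
D_min = 2·arcsin(0.6540) − 60° = 2 × 40.844° − 60° = 21.688°.

21.69°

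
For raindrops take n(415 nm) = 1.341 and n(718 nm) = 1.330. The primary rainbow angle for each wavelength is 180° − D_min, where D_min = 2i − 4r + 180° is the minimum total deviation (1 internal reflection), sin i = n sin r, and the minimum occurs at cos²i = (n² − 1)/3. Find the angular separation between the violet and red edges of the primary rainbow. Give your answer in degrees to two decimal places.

1.59°

At 415 nm (n = 1.341): cos²i = 0.26609 → i = 58.946°, r = 39.705°, D_min = 139.071°, rainbow angle = 40.929°.
At 718 nm (n = 1.330): cos²i = 0.25630 → i = 59.585°, r = 40.422°, D_min = 137.484°, rainbow angle = 42.516°.
Angular width = |40.929° − 42.516°| = 1.588°.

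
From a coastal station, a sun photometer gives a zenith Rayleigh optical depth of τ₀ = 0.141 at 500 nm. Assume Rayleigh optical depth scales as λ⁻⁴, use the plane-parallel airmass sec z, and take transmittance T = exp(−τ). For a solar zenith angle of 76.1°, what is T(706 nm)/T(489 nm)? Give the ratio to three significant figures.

1.64

Airmass: sec 76.1° = 4.1627.
τ(706 nm) = 0.141 × (500/706)⁴ × 4.1627 = 0.141 × 0.2516 × 4.1627 = 0.1477.
τ(489 nm) = 0.141 × (500/489)⁴ × 4.1627 = 0.141 × 1.0931 × 4.1627 = 0.6416.
T(706)/T(489) = exp(τ_B − τ_A) = exp(0.4939) = 1.6387.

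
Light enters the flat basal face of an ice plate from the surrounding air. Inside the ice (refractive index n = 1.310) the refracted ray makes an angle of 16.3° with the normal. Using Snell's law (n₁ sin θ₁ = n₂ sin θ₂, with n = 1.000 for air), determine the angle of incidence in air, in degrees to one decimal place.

Snell: sin θ_i = n · sin θ_r = 1.310 × sin 16.3° = 1.310 × 0.2807 = 0.3677.
θ_i = arcsin(0.3677) = 21.57°.

21.6°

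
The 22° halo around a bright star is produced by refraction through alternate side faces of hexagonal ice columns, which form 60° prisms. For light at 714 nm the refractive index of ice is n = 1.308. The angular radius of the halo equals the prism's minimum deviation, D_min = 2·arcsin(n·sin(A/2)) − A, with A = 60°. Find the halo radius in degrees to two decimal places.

n·sin(A/2) = 1.308 × sin 30° = 1.308 × 0.5000 = 0.6540.
D_min = 2·arcsin(0.6540) − 60° = 2 × 40.844° − 60° = 21.688°.

21.69°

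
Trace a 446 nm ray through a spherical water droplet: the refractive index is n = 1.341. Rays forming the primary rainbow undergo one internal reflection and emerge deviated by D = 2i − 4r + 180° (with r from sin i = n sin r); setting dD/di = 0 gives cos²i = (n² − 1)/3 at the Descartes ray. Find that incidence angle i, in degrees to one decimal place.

cos²i = (1.341² − 1)/3 = (1.79828 − 1)/3 = 0.26609.
cos i = 0.51584, so i = 58.946°.

58.9°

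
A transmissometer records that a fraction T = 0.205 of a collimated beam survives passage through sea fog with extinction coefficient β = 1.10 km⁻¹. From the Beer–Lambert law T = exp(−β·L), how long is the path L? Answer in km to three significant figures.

1.44 km

Beer–Lambert: T = exp(−βL) ⇒ L = −ln(T)/β = −ln(0.205)/1.10 = 1.5847/1.10 = 1.441 km.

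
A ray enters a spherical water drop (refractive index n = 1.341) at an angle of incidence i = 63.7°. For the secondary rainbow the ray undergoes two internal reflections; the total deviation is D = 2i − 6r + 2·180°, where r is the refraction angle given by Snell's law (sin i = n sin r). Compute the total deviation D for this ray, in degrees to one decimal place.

sin r = sin 63.7° / 1.341 = 0.8965/1.341 = 0.6685; r = 41.95°.
D = 2·63.7° − 6·41.95° + 2·180° = 127.40° − 251.72° + 360° = 235.68°.

235.7°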